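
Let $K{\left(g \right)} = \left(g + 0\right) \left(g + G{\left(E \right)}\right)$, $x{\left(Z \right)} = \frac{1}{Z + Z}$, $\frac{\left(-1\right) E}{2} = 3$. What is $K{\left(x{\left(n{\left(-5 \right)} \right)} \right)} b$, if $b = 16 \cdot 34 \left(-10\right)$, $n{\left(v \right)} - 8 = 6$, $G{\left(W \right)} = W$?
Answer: $\frac{56780}{49} \approx 1158.8$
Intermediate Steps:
$E = -6$ ($E = \left(-2\right) 3 = -6$)
$n{\left(v \right)} = 14$ ($n{\left(v \right)} = 8 + 6 = 14$)
$x{\left(Z \right)} = \frac{1}{2 Z}$
$K{\left(g \right)} = g \left(-6 + g\right)$ ($K{\left(g \right)} = \left(g + 0\right) \left(g - 6\right) = g \left(-6 + g\right)$)
$b = -5440$ ($b = 544 \left(-10\right) = -5440$)
$K{\left(x{\left(n{\left(-5 \right)} \right)} \right)} b = \frac{1}{2 \cdot 14} \left(-6 + \frac{1}{2 \cdot 14}\right) \left(-5440\right) = \frac{1}{2} \cdot \frac{1}{14} \left(-6 + \frac{1}{2} \cdot \frac{1}{14}\right) \left(-5440\right) = \frac{-6 + \frac{1}{28}}{28} \left(-5440\right) = \frac{1}{28} \left(- \frac{167}{28}\right) \left(-5440\right) = \left(- \frac{167}{784}\right) \left(-5440\right) = \frac{56780}{49}$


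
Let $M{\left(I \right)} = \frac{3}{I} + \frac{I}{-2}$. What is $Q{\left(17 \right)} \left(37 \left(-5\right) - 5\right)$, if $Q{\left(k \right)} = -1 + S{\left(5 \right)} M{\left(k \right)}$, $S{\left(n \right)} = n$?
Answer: $\frac{137655}{17} \approx 8097.4$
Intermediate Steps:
$M{\left(I \right)} = \frac{3}{I} - \frac{I}{2}$ ($M{\left(I \right)} = \frac{3}{I} + I \left(- \frac{1}{2}\right) = \frac{3}{I} - \frac{I}{2}$)
$Q{\left(k \right)} = -1 + \frac{15}{k} - \frac{5 k}{2}$ ($Q{\left(k \right)} = -1 + 5 \left(\frac{3}{k} - \frac{k}{2}\right) = -1 - \left(- \frac{15}{k} + \frac{5 k}{2}\right) = -1 + \frac{15}{k} - \frac{5 k}{2}$)
$Q{\left(17 \right)} \left(37 \left(-5\right) - 5\right) = \left(-1 + \frac{15}{17} - \frac{85}{2}\right) \left(37 \left(-5\right) - 5\right) = \left(-1 + 15 \cdot \frac{1}{17} - \frac{85}{2}\right) \left(-185 - 5\right) = \left(-1 + \frac{15}{17} - \frac{85}{2}\right) \left(-190\right) = \left(- \frac{1449}{34}\right) \left(-190\right) = \frac{137655}{17}$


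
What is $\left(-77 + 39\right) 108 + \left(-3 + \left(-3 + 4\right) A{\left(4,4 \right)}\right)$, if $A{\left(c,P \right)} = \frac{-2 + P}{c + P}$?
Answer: $- \frac{16427}{4} \approx -4106.8$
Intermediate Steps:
$A{\left(c,P \right)} = \frac{-2 + P}{P + c}$
$\left(-77 + 39\right) 108 + \left(-3 + \left(-3 + 4\right) A{\left(4,4 \right)}\right) = \left(-77 + 39\right) 108 - \left(3 - \left(-3 + 4\right) \frac{-2 + 4}{4 + 4}\right) = \left(-38\right) 108 - \left(3 - \frac{1}{8} \cdot 2\right) = -4104 - \left(3 - \frac{1}{8} \cdot 2\right) = -4104 + \left(-3 + 1 \cdot \frac{1}{4}\right) = -4104 + \left(-3 + \frac{1}{4}\right) = -4104 - \frac{11}{4} = - \frac{16427}{4}$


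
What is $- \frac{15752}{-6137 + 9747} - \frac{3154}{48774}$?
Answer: $- \frac{194918497}{44018535} \approx -4.4281$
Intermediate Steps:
$- \frac{15752}{-6137 + 9747} - \frac{3154}{48774} = - \frac{15752}{3610} - \frac{1577}{24387} = \left(-15752\right) \frac{1}{3610} - \frac{1577}{24387} = - \frac{7876}{1805} - \frac{1577}{24387} = - \frac{194918497}{44018535}$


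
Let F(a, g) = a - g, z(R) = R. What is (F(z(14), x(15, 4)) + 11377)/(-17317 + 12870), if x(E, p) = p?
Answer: -11387/4447 ≈ -2.5606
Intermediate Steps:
(F(z(14), x(15, 4)) + 11377)/(-17317 + 12870) = ((14 - 1*4) + 11377)/(-17317 + 12870) = ((14 - 4) + 11377)/(-4447) = (10 + 11377)*(-1/4447) = 11387*(-1/4447) = -11387/4447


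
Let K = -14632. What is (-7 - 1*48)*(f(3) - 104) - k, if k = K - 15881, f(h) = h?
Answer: 36068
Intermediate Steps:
k = -30513 (k = -14632 - 15881 = -30513)
(-7 - 1*48)*(f(3) - 104) - k = (-7 - 1*48)*(3 - 104) - 1*(-30513) = (-7 - 48)*(-101) + 30513 = -55*(-101) + 30513 = 5555 + 30513 = 36068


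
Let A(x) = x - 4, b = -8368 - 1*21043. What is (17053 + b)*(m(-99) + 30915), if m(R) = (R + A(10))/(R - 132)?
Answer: -29418045988/77 ≈ -3.8205e+8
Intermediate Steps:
b = -29411 (b = -8368 - 21043 = -29411)
A(x) = -4 + x
m(R) = (6 + R)/(-132 + R) (m(R) = (R + (-4 + 10))/(R - 132) = (R + 6)/(-132 + R) = (6 + R)/(-132 + R))
(17053 + b)*(m(-99) + 30915) = (17053 - 29411)*((6 - 99)/(-132 - 99) + 30915) = -12358*(-93/(-231) + 30915) = -12358*(-1/231*(-93) + 30915) = -12358*(31/77 + 30915) = -12358*2380486/77 = -29418045988/77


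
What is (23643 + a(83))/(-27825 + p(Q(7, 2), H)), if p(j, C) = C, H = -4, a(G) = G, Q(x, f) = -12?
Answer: -23726/27829 ≈ -0.85256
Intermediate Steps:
(23643 + a(83))/(-27825 + p(Q(7, 2), H)) = (23643 + 83)/(-27825 - 4) = 23726/(-27829) = 23726*(-1/27829) = -23726/27829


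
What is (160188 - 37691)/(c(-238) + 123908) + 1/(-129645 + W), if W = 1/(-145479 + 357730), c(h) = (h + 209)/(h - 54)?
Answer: 984261352951864441/995607280377161510 ≈ 0.98860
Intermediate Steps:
c(h) = (209 + h)/(-54 + h)
W = 1/212251 ≈ 4.7114e-6
(160188 - 37691)/(c(-238) + 123908) + 1/(-129645 + W) = (160188 - 37691)/((209 - 238)/(-54 - 238) + 123908) + 1/(-129645 + 1/212251) = 122497/(-29/(-292) + 123908) + 1/(-27517280894/212251) = 122497/(-1/292*(-29) + 123908) - 212251/27517280894 = 122497/(29/292 + 123908) - 212251/27517280894 = 122497/(36181165/292) - 212251/27517280894 = 122497*(292/36181165) - 212251/27517280894 = 35769124/36181165 - 212251/27517280894 = 984261352951864441/995607280377161510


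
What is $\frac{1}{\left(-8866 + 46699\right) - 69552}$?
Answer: $- \frac{1}{31719} \approx -3.1527 \cdot 10^{-5}$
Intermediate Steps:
$\frac{1}{\left(-8866 + 46699\right) - 69552} = \frac{1}{37833 - 69552} = \frac{1}{-31719} = - \frac{1}{31719}$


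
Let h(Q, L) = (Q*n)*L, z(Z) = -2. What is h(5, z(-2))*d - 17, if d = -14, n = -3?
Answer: -437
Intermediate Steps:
h(Q, L) = -3*L*Q (h(Q, L) = (Q*(-3))*L = (-3*Q)*L = -3*L*Q)
h(5, z(-2))*d - 17 = -3*(-2)*5*(-14) - 17 = 30*(-14) - 17 = -420 - 17 = -437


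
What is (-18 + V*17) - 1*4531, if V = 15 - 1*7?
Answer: -4413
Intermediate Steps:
V = 8 (V = 15 - 7 = 8)
(-18 + V*17) - 1*4531 = (-18 + 8*17) - 1*4531 = (-18 + 136) - 4531 = 118 - 4531 = -4413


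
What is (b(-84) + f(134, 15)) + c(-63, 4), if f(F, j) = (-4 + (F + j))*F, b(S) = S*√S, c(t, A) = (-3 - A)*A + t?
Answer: 19339 - 168*I*√21 ≈ 19339.0 - 769.87*I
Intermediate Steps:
c(t, A) = t + A*(-3 - A) (c(t, A) = A*(-3 - A) + t = t + A*(-3 - A))
b(S) = S^(3/2)
f(F, j) = F*(-4 + F + j) (f(F, j) = (-4 + F + j)*F = F*(-4 + F + j))
(b(-84) + f(134, 15)) + c(-63, 4) = ((-84)^(3/2) + 134*(-4 + 134 + 15)) + (-63 - 1*4² - 3*4) = (-168*I*√21 + 134*145) + (-63 - 1*16 - 12) = (-168*I*√21 + 19430) + (-63 - 16 - 12) = (19430 - 168*I*√21) - 91 = 19339 - 168*I*√21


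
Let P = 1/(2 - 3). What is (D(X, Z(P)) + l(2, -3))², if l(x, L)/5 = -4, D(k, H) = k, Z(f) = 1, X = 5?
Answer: 225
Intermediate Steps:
P = -1 (P = 1/(-1) = -1)
l(x, L) = -20 (l(x, L) = 5*(-4) = -20)
(D(X, Z(P)) + l(2, -3))² = (5 - 20)² = (-15)² = 225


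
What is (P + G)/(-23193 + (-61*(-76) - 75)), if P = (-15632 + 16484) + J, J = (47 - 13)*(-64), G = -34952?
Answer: 9069/4658 ≈ 1.9470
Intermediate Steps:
J = -2176 (J = 34*(-64) = -2176)
P = -1324 (P = (-15632 + 16484) - 2176 = 852 - 2176 = -1324)
(P + G)/(-23193 + (-61*(-76) - 75)) = (-1324 - 34952)/(-23193 + (-61*(-76) - 75)) = -36276/(-23193 + (4636 - 75)) = -36276/(-23193 + 4561) = -36276/(-18632) = -36276*(-1/18632) = 9069/4658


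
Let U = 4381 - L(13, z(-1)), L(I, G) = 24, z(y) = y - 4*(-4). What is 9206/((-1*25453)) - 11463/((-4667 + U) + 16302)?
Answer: -438990091/407044376 ≈ -1.0785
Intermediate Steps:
z(y) = 16 + y (z(y) = y + 16 = 16 + y)
U = 4357 (U = 4381 - 1*24 = 4381 - 24 = 4357)
9206/((-1*25453)) - 11463/((-4667 + U) + 16302) = 9206/((-1*25453)) - 11463/((-4667 + 4357) + 16302) = 9206/(-25453) - 11463/(-310 + 16302) = 9206*(-1/25453) - 11463/15992 = -9206/25453 - 11463*1/15992 = -9206/25453 - 11463/15992 = -438990091/407044376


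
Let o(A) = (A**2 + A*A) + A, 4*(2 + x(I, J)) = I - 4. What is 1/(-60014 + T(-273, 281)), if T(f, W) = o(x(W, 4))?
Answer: -8/407213 ≈ -1.9646e-5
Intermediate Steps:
x(I, J) = -3 + I/4 (x(I, J) = -2 + (I - 4)/4 = -2 + (-4 + I)/4 = -2 + (-1 + I/4) = -3 + I/4)
o(A) = A + 2*A**2 (o(A) = (A**2 + A**2) + A = 2*A**2 + A = A + 2*A**2)
T(f, W) = (-5 + W/2)*(-3 + W/4) (T(f, W) = (-3 + W/4)*(1 + 2*(-3 + W/4)) = (-3 + W/4)*(1 + (-6 + W/2)) = (-3 + W/4)*(-5 + W/2) = (-5 + W/2)*(-3 + W/4))
1/(-60014 + T(-273, 281)) = 1/(-60014 + (-12 + 281)*(-10 + 281)/8) = 1/(-60014 + (1/8)*269*271) = 1/(-60014 + 72899/8) = 1/(-407213/8) = -8/407213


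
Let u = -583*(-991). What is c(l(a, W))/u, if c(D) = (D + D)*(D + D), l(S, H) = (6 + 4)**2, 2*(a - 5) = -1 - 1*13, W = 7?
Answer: 40000/577753 ≈ 0.069234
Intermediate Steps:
a = -2 (a = 5 + (-1 - 1*13)/2 = 5 + (-1 - 13)/2 = 5 + (1/2)*(-14) = 5 - 7 = -2)
l(S, H) = 100 (l(S, H) = 10**2 = 100)
c(D) = 4*D**2 (c(D) = (2*D)*(2*D) = 4*D**2)
u = 577753
c(l(a, W))/u = (4*100**2)/577753 = (4*10000)*(1/577753) = 40000*(1/577753) = 40000/577753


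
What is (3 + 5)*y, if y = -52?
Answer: -416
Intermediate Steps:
(3 + 5)*y = (3 + 5)*(-52) = 8*(-52) = -416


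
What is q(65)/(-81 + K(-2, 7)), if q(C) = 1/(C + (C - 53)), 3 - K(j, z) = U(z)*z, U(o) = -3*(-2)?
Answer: -1/9240 ≈ -0.00010823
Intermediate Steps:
U(o) = 6
K(j, z) = 3 - 6*z
q(C) = 1/(-53 + 2*C) (q(C) = 1/(C + (-53 + C)) = 1/(-53 + 2*C))
q(65)/(-81 + K(-2, 7)) = 1/((-53 + 2*65)*(-81 + (3 - 6*7))) = 1/((-53 + 130)*(-81 + (3 - 42))) = 1/(77*(-81 - 39)) = (1/77)/(-120) = (1/77)*(-1/120) = -1/9240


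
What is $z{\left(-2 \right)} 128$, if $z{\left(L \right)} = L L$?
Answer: $512$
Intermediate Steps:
$z{\left(L \right)} = L^{2}$
$z{\left(-2 \right)} 128 = \left(-2\right)^{2} \cdot 128 = 4 \cdot 128 = 512$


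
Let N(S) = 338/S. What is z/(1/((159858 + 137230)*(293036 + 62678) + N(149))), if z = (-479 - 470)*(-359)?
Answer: 5364546298217175446/149 ≈ 3.6004e+16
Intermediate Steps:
z = 340691 (z = -949*(-359) = 340691)
z/(1/((159858 + 137230)*(293036 + 62678) + N(149))) = 340691/(1/((159858 + 137230)*(293036 + 62678) + 338/149)) = 340691/(1/(297088*355714 + 338*(1/149))) = 340691/(1/(105678360832 + 338/149)) = 340691/(1/(15746075764306/149)) = 340691/(149/15746075764306) = 340691*(15746075764306/149) = 5364546298217175446/149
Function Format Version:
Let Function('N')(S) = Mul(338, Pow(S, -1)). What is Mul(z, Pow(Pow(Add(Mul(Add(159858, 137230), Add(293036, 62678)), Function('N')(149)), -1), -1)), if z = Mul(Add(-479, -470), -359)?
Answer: Rational(5364546298217175446, 149) ≈ 3.6004e+16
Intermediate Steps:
z = 340691 (z = Mul(-949, -359) = 340691)
Mul(z, Pow(Pow(Add(Mul(Add(159858, 137230), Add(293036, 62678)), Function('N')(149)), -1), -1)) = Mul(340691, Pow(Pow(Add(Mul(Add(159858, 137230), Add(293036, 62678)), Mul(338, Pow(149, -1))), -1), -1)) = Mul(340691, Pow(Pow(Add(Mul(297088, 355714), Mul(338, Rational(1, 149))), -1), -1)) = Mul(340691, Pow(Pow(Add(105678360832, Rational(338, 149)), -1), -1)) = Mul(340691, Pow(Pow(Rational(15746075764306, 149), -1), -1)) = Mul(340691, Pow(Rational(149, 15746075764306), -1)) = Mul(340691, Rational(15746075764306, 149)) = Rational(5364546298217175446, 149)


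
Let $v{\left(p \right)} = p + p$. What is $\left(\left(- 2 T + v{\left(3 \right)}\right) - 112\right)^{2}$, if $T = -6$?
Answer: $8836$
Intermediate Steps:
$v{\left(p \right)} = 2 p$
$\left(\left(- 2 T + v{\left(3 \right)}\right) - 112\right)^{2} = \left(\left(\left(-2\right) \left(-6\right) + 2 \cdot 3\right) - 112\right)^{2} = \left(\left(12 + 6\right) - 112\right)^{2} = \left(18 - 112\right)^{2} = \left(-94\right)^{2} = 8836$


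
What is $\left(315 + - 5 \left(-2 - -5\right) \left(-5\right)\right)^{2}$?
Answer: $152100$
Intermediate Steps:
$\left(315 + - 5 \left(-2 - -5\right) \left(-5\right)\right)^{2} = \left(315 + - 5 \left(-2 + 5\right) \left(-5\right)\right)^{2} = \left(315 + \left(-5\right) 3 \left(-5\right)\right)^{2} = \left(315 - -75\right)^{2} = \left(315 + 75\right)^{2} = 390^{2} = 152100$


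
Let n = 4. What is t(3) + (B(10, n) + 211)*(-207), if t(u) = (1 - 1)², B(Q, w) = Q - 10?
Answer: -43677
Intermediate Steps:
B(Q, w) = -10 + Q
t(u) = 0 (t(u) = 0² = 0)
t(3) + (B(10, n) + 211)*(-207) = 0 + ((-10 + 10) + 211)*(-207) = 0 + (0 + 211)*(-207) = 0 + 211*(-207) = 0 - 43677 = -43677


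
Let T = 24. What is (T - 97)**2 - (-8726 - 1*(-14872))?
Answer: -817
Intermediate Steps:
(T - 97)**2 - (-8726 - 1*(-14872)) = (24 - 97)**2 - (-8726 - 1*(-14872)) = (-73)**2 - (-8726 + 14872) = 5329 - 1*6146 = 5329 - 6146 = -817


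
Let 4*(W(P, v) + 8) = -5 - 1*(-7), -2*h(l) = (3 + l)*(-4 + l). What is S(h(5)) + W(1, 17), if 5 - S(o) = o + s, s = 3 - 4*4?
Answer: 29/2 ≈ 14.500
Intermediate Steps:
h(l) = -(-4 + l)*(3 + l)/2 (h(l) = -(3 + l)*(-4 + l)/2 = -(-4 + l)*(3 + l)/2)
s = -13 (s = 3 - 16 = -13)
W(P, v) = -15/2 (W(P, v) = -8 + (-5 - 1*(-7))/4 = -8 + (-5 + 7)/4 = -8 + (1/4)*2 = -8 + 1/2 = -15/2)
S(o) = 18 - o (S(o) = 5 - (o - 13) = 5 - (-13 + o) = 5 + (13 - o) = 18 - o)
S(h(5)) + W(1, 17) = (18 - (6 + (1/2)*5 - 1/2*5**2)) - 15/2 = (18 - (6 + 5/2 - 1/2*25)) - 15/2 = (18 - (6 + 5/2 - 25/2)) - 15/2 = (18 - 1*(-4)) - 15/2 = (18 + 4) - 15/2 = 22 - 15/2 = 29/2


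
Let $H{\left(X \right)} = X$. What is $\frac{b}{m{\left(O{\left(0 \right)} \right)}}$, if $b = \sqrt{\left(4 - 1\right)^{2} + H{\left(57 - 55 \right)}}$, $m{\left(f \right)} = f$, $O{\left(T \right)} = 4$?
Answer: $\frac{\sqrt{11}}{4} \approx 0.82916$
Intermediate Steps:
$b = \sqrt{11}$ ($b = \sqrt{\left(4 - 1\right)^{2} + \left(57 - 55\right)} = \sqrt{3^{2} + 2} = \sqrt{9 + 2} = \sqrt{11} \approx 3.3166$)
$\frac{b}{m{\left(O{\left(0 \right)} \right)}} = \frac{\sqrt{11}}{4}$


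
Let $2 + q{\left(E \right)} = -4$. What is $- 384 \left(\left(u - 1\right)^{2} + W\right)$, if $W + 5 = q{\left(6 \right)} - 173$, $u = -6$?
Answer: $51840$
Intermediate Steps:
$q{\left(E \right)} = -6$ ($q{\left(E \right)} = -2 - 4 = -6$)
$W = -184$ ($W = -5 - 179 = -184$)
$- 384 \left(\left(u - 1\right)^{2} + W\right) = - 384 \left(\left(-6 - 1\right)^{2} - 184\right) = - 384 \left(\left(-7\right)^{2} - 184\right) = - 384 \left(49 - 184\right) = \left(-384\right) \left(-135\right) = 51840$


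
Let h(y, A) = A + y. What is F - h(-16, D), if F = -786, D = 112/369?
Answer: -284242/369 ≈ -770.30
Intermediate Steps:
D = 112/369 (D = 112*(1/369) = 112/369 ≈ 0.30352)
F - h(-16, D) = -786 - (112/369 - 16) = -786 - 1*(-5792/369) = -786 + 5792/369 = -284242/369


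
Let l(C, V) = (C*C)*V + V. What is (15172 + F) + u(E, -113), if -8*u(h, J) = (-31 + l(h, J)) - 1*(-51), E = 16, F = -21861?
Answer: -24491/8 ≈ -3061.4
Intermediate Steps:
l(C, V) = V + V*C² (l(C, V) = C²*V + V = V*C² + V = V + V*C²)
u(h, J) = -5/2 - J*(1 + h²)/8 (u(h, J) = -((-31 + J*(1 + h²)) - 1*(-51))/8 = -((-31 + J*(1 + h²)) + 51)/8 = -(20 + J*(1 + h²))/8 = -5/2 - J*(1 + h²)/8)
(15172 + F) + u(E, -113) = (15172 - 21861) + (-5/2 - ⅛*(-113)*(1 + 16²)) = -6689 + (-5/2 - ⅛*(-113)*(1 + 256)) = -6689 + (-5/2 - ⅛*(-113)*257) = -6689 + (-5/2 + 29041/8) = -6689 + 29021/8 = -24491/8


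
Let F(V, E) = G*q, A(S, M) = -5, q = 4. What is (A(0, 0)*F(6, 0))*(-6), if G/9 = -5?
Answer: -5400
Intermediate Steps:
G = -45 (G = 9*(-5) = -45)
F(V, E) = -180 (F(V, E) = -45*4 = -180)
(A(0, 0)*F(6, 0))*(-6) = -5*(-180)*(-6) = 900*(-6) = -5400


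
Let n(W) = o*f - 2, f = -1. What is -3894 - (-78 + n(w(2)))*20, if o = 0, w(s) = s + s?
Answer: -2294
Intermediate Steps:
w(s) = 2*s
n(W) = -2 (n(W) = 0*(-1) - 2 = 0 - 2 = -2)
-3894 - (-78 + n(w(2)))*20 = -3894 - (-78 - 2)*20 = -3894 - (-80)*20 = -3894 - 1*(-1600) = -3894 + 1600 = -2294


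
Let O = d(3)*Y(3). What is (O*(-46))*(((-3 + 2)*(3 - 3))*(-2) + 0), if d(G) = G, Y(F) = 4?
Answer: 0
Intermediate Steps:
O = 12 (O = 3*4 = 12)
(O*(-46))*(((-3 + 2)*(3 - 3))*(-2) + 0) = (12*(-46))*(((-3 + 2)*(3 - 3))*(-2) + 0) = -552*(-1*0*(-2) + 0) = -552*(0*(-2) + 0) = -552*(0 + 0) = -552*0 = 0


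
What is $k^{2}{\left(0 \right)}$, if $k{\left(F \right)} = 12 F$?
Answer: $0$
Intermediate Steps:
$k^{2}{\left(0 \right)} = \left(12 \cdot 0\right)^{2} = 0^{2} = 0$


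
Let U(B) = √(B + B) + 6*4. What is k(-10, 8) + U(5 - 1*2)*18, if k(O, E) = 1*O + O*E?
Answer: 342 + 18*√6 ≈ 386.09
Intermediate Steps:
k(O, E) = O + E*O
U(B) = 24 + √2*√B (U(B) = √(2*B) + 24 = √2*√B + 24 = 24 + √2*√B)
k(-10, 8) + U(5 - 1*2)*18 = -10*(1 + 8) + (24 + √2*√(5 - 1*2))*18 = -10*9 + (24 + √2*√(5 - 2))*18 = -90 + (24 + √2*√3)*18 = -90 + (24 + √6)*18 = -90 + (432 + 18*√6) = 342 + 18*√6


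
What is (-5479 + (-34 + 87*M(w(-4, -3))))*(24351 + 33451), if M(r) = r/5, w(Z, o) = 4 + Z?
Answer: -318662426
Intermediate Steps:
M(r) = r/5 (M(r) = r*(⅕) = r/5)
(-5479 + (-34 + 87*M(w(-4, -3))))*(24351 + 33451) = (-5479 + (-34 + 87*((4 - 4)/5)))*(24351 + 33451) = (-5479 + (-34 + 87*((⅕)*0)))*57802 = (-5479 + (-34 + 87*0))*57802 = (-5479 + (-34 + 0))*57802 = (-5479 - 34)*57802 = -5513*57802 = -318662426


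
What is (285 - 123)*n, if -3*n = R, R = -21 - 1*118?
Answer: 7506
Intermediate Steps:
R = -139 (R = -21 - 118 = -139)
n = 139/3 (n = -⅓*(-139) = 139/3 ≈ 46.333)
(285 - 123)*n = (285 - 123)*(139/3) = 162*(139/3) = 7506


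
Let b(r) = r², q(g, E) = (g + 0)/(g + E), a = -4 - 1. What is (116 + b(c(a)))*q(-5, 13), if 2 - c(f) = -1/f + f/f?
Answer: -729/10 ≈ -72.900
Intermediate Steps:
a = -5
q(g, E) = g/(E + g)
c(f) = 1 + 1/f (c(f) = 2 - (-1/f + f/f) = 2 - (-1/f + 1) = 2 - (1 - 1/f) = 2 + (-1 + 1/f) = 1 + 1/f)
(116 + b(c(a)))*q(-5, 13) = (116 + ((1 - 5)/(-5))²)*(-5/(13 - 5)) = (116 + (-⅕*(-4))²)*(-5/8) = (116 + (⅘)²)*(-5*⅛) = (116 + 16/25)*(-5/8) = (2916/25)*(-5/8) = -729/10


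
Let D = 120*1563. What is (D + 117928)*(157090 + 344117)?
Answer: 153112724016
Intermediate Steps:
D = 187560
(D + 117928)*(157090 + 344117) = (187560 + 117928)*(157090 + 344117) = 305488*501207 = 153112724016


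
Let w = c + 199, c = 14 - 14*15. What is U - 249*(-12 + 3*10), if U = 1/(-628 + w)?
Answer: -2801251/625 ≈ -4482.0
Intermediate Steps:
c = -196 (c = 14 - 210 = -196)
w = 3 (w = -196 + 199 = 3)
U = -1/625 (U = 1/(-628 + 3) = 1/(-625) = -1/625 ≈ -0.0016000)
U - 249*(-12 + 3*10) = -1/625 - 249*(-12 + 3*10) = -1/625 - 249*(-12 + 30) = -1/625 - 249*18 = -1/625 - 4482 = -2801251/625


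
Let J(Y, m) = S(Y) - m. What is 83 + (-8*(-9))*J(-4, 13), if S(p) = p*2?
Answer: -1429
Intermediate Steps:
S(p) = 2*p
J(Y, m) = -m + 2*Y (J(Y, m) = 2*Y - m = -m + 2*Y)
83 + (-8*(-9))*J(-4, 13) = 83 + (-8*(-9))*(-1*13 + 2*(-4)) = 83 + 72*(-13 - 8) = 83 + 72*(-21) = 83 - 1512 = -1429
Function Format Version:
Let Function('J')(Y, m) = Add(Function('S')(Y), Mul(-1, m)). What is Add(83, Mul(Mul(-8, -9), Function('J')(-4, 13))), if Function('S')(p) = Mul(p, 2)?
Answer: -1429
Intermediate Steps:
Function('S')(p) = Mul(2, p)
Function('J')(Y, m) = Add(Mul(-1, m), Mul(2, Y)) (Function('J')(Y, m) = Add(Mul(2, Y), Mul(-1, m)) = Add(Mul(-1, m), Mul(2, Y)))
Add(83, Mul(Mul(-8, -9), Function('J')(-4, 13))) = Add(83, Mul(Mul(-8, -9), Add(Mul(-1, 13), Mul(2, -4)))) = Add(83, Mul(72, Add(-13, -8))) = Add(83, Mul(72, -21)) = Add(83, -1512) = -1429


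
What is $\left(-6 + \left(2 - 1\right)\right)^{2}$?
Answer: $25$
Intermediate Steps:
$\left(-6 + \left(2 - 1\right)\right)^{2} = \left(-6 + 1\right)^{2} = \left(-5\right)^{2} = 25$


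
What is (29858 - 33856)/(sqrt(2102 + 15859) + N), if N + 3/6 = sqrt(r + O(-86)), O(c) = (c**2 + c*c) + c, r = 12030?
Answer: -7996/(-1 + 2*sqrt(17961) + 8*sqrt(1671)) ≈ -13.460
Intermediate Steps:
O(c) = c + 2*c**2 (O(c) = (c**2 + c**2) + c = 2*c**2 + c = c + 2*c**2)
N = -1/2 + 4*sqrt(1671) (N = -1/2 + sqrt(12030 - 86*(1 + 2*(-86))) = -1/2 + sqrt(12030 - 86*(1 - 172)) = -1/2 + sqrt(12030 - 86*(-171)) = -1/2 + sqrt(12030 + 14706) = -1/2 + sqrt(26736) = -1/2 + 4*sqrt(1671) ≈ 163.01)
(29858 - 33856)/(sqrt(2102 + 15859) + N) = (29858 - 33856)/(sqrt(2102 + 15859) + (-1/2 + 4*sqrt(1671))) = -3998/(sqrt(17961) + (-1/2 + 4*sqrt(1671))) = -3998/(-1/2 + sqrt(17961) + 4*sqrt(1671))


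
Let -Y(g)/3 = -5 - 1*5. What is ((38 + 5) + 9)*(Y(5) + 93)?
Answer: 6396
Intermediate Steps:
Y(g) = 30 (Y(g) = -3*(-5 - 1*5) = -3*(-5 - 5) = -3*(-10) = 30)
((38 + 5) + 9)*(Y(5) + 93) = ((38 + 5) + 9)*(30 + 93) = (43 + 9)*123 = 52*123 = 6396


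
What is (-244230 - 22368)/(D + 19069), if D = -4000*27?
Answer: 266598/88931 ≈ 2.9978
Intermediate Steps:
D = -108000
(-244230 - 22368)/(D + 19069) = (-244230 - 22368)/(-108000 + 19069) = -266598/(-88931) = -266598*(-1/88931) = 266598/88931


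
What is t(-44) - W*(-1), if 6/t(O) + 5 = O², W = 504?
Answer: 973230/1931 ≈ 504.00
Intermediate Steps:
t(O) = 6/(-5 + O²)
t(-44) - W*(-1) = 6/(-5 + (-44)²) - 504*(-1) = 6/(-5 + 1936) - 1*(-504) = 6/1931 + 504 = 973230/1931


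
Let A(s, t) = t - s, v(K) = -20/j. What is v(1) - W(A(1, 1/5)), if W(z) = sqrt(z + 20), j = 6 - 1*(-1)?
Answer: -20/7 - 4*sqrt(30)/5 ≈ -7.2389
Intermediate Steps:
j = 7 (j = 6 + 1 = 7)
v(K) = -20/7
W(z) = sqrt(20 + z)
v(1) - W(A(1, 1/5)) = -20/7 - sqrt(20 + (1/5 - 1*1)) = -20/7 - sqrt(20 + (1/5 - 1)) = -20/7 - sqrt(20 - 4/5) = -20/7 - sqrt(96/5) = -20/7 - 4*sqrt(30)/5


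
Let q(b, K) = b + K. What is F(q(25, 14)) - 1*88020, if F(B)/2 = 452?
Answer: -87116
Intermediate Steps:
q(b, K) = K + b
F(B) = 904 (F(B) = 2*452 = 904)
F(q(25, 14)) - 1*88020 = 904 - 1*88020 = 904 - 88020 = -87116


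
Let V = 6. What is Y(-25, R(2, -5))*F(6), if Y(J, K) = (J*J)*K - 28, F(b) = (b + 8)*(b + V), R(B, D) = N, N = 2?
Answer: 205296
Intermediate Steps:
R(B, D) = 2
F(b) = (6 + b)*(8 + b) (F(b) = (b + 8)*(b + 6) = (8 + b)*(6 + b) = (6 + b)*(8 + b))
Y(J, K) = -28 + K*J**2 (Y(J, K) = J**2*K - 28 = K*J**2 - 28 = -28 + K*J**2)
Y(-25, R(2, -5))*F(6) = (-28 + 2*(-25)**2)*(48 + 6**2 + 14*6) = (-28 + 2*625)*(48 + 36 + 84) = (-28 + 1250)*168 = 1222*168 = 205296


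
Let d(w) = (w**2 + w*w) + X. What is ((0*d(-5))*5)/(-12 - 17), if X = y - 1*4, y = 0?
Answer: 0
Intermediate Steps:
X = -4 (X = 0 - 1*4 = 0 - 4 = -4)
d(w) = -4 + 2*w**2 (d(w) = (w**2 + w*w) - 4 = (w**2 + w**2) - 4 = 2*w**2 - 4 = -4 + 2*w**2)
((0*d(-5))*5)/(-12 - 17) = ((0*(-4 + 2*(-5)**2))*5)/(-12 - 17) = ((0*(-4 + 2*25))*5)/(-29) = ((0*(-4 + 50))*5)*(-1/29) = ((0*46)*5)*(-1/29) = (0*5)*(-1/29) = 0*(-1/29) = 0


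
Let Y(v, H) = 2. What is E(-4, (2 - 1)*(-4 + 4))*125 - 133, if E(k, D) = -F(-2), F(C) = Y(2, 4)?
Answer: -383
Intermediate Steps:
F(C) = 2
E(k, D) = -2 (E(k, D) = -1*2 = -2)
E(-4, (2 - 1)*(-4 + 4))*125 - 133 = -2*125 - 133 = -250 - 133 = -383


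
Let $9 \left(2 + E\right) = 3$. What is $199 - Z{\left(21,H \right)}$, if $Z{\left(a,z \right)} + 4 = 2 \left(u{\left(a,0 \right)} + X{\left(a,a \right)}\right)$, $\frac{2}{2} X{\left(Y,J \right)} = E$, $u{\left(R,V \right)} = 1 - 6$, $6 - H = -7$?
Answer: $\frac{649}{3} \approx 216.33$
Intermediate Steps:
$H = 13$ ($H = 6 - -7 = 6 + 7 = 13$)
$E = - \frac{5}{3}$ ($E = -2 + \frac{1}{9} \cdot 3 = -2 + \frac{1}{3} = - \frac{5}{3} \approx -1.6667$)
$u{\left(R,V \right)} = -5$ ($u{\left(R,V \right)} = 1 - 6 = -5$)
$X{\left(Y,J \right)} = - \frac{5}{3}$
$Z{\left(a,z \right)} = - \frac{52}{3}$ ($Z{\left(a,z \right)} = -4 + 2 \left(-5 - \frac{5}{3}\right) = -4 + 2 \left(- \frac{20}{3}\right) = -4 - \frac{40}{3} = - \frac{52}{3}$)
$199 - Z{\left(21,H \right)} = 199 - - \frac{52}{3} = 199 + \frac{52}{3} = \frac{649}{3}$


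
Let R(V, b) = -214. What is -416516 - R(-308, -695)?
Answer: -416302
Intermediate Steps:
-416516 - R(-308, -695) = -416516 - 1*(-214) = -416516 + 214 = -416302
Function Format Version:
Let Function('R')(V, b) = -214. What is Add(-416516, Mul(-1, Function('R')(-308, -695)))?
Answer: -416302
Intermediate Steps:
Add(-416516, Mul(-1, Function('R')(-308, -695))) = Add(-416516, Mul(-1, -214)) = Add(-416516, 214) = -416302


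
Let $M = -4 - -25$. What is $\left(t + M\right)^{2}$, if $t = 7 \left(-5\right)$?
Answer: $196$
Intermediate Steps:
$t = -35$
$M = 21$ ($M = -4 + 25 = 21$)
$\left(t + M\right)^{2} = \left(-35 + 21\right)^{2} = \left(-14\right)^{2} = 196$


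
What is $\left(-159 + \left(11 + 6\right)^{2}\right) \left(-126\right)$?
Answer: $-16380$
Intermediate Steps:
$\left(-159 + \left(11 + 6\right)^{2}\right) \left(-126\right) = \left(-159 + 17^{2}\right) \left(-126\right) = \left(-159 + 289\right) \left(-126\right) = 130 \left(-126\right) = -16380$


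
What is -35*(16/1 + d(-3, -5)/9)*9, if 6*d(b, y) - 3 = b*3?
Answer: -5005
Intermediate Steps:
d(b, y) = ½ + b/2 (d(b, y) = ½ + (b*3)/6 = ½ + (3*b)/6 = ½ + b/2)
-35*(16/1 + d(-3, -5)/9)*9 = -35*(16/1 + (½ + (½)*(-3))/9)*9 = -35*(16*1 + (½ - 3/2)*(⅑))*9 = -35*(16 - 1*⅑)*9 = -35*(16 - ⅑)*9 = -35*143/9*9 = -5005/9*9 = -5005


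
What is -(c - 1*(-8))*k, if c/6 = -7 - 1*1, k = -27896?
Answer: -1115840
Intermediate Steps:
c = -48 (c = 6*(-7 - 1*1) = 6*(-7 - 1) = 6*(-8) = -48)
-(c - 1*(-8))*k = -(-48 - 1*(-8))*(-27896) = -(-48 + 8)*(-27896) = -(-40)*(-27896) = -1*1115840 = -1115840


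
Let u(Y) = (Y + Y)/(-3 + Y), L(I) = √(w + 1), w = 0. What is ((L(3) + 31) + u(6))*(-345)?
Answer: -12420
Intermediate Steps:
L(I) = 1 (L(I) = √(0 + 1) = √1 = 1)
u(Y) = 2*Y/(-3 + Y) (u(Y) = (2*Y)/(-3 + Y) = 2*Y/(-3 + Y))
((L(3) + 31) + u(6))*(-345) = ((1 + 31) + 2*6/(-3 + 6))*(-345) = (32 + 2*6/3)*(-345) = (32 + 2*6*(⅓))*(-345) = (32 + 4)*(-345) = 36*(-345) = -12420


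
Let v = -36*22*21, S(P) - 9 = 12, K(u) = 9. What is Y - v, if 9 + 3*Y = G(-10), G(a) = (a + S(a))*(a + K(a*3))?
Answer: 49876/3 ≈ 16625.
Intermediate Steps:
S(P) = 21 (S(P) = 9 + 12 = 21)
G(a) = (9 + a)*(21 + a) (G(a) = (a + 21)*(a + 9) = (21 + a)*(9 + a) = (9 + a)*(21 + a))
v = -16632 (v = -792*21 = -16632)
Y = -20/3 (Y = -3 + (189 + (-10)**2 + 30*(-10))/3 = -3 + (189 + 100 - 300)/3 = -3 + (1/3)*(-11) = -3 - 11/3 = -20/3 ≈ -6.6667)
Y - v = -20/3 - 1*(-16632) = -20/3 + 16632 = 49876/3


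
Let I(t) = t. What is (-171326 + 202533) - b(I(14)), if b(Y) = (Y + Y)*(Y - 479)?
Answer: 44227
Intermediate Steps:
b(Y) = 2*Y*(-479 + Y) (b(Y) = (2*Y)*(-479 + Y) = 2*Y*(-479 + Y))
(-171326 + 202533) - b(I(14)) = (-171326 + 202533) - 2*14*(-479 + 14) = 31207 - 2*14*(-465) = 31207 - 1*(-13020) = 31207 + 13020 = 44227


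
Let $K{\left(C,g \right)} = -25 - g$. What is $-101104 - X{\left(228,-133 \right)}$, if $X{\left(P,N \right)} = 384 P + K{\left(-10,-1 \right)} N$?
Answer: $-191848$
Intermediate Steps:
$X{\left(P,N \right)} = - 24 N + 384 P$ ($X{\left(P,N \right)} = 384 P + \left(-25 - -1\right) N = 384 P + \left(-25 + 1\right) N = 384 P - 24 N = - 24 N + 384 P$)
$-101104 - X{\left(228,-133 \right)} = -101104 - \left(\left(-24\right) \left(-133\right) + 384 \cdot 228\right) = -101104 - \left(3192 + 87552\right) = -101104 - 90744 = -191848$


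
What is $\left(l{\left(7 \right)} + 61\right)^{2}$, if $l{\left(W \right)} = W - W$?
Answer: $3721$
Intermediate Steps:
$l{\left(W \right)} = 0$
$\left(l{\left(7 \right)} + 61\right)^{2} = \left(0 + 61\right)^{2} = 61^{2} = 3721$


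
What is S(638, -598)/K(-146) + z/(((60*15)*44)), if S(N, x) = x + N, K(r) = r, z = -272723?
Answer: -1881889/262800 ≈ -7.1609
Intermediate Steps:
S(N, x) = N + x
S(638, -598)/K(-146) + z/(((60*15)*44)) = (638 - 598)/(-146) - 272723/((60*15)*44) = 40*(-1/146) - 272723/(900*44) = -20/73 - 272723/39600 = -20/73 - 272723*1/39600 = -20/73 - 24793/3600 = -1881889/262800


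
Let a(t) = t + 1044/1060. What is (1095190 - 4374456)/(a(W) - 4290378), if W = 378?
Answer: 869005490/1136849739 ≈ 0.76440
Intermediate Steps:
a(t) = 261/265 + t (a(t) = t + 1044*(1/1060) = t + 261/265 = 261/265 + t)
(1095190 - 4374456)/(a(W) - 4290378) = (1095190 - 4374456)/((261/265 + 378) - 4290378) = -3279266/(100431/265 - 4290378) = -3279266/(-1136849739/265) = -3279266*(-265/1136849739) = 869005490/1136849739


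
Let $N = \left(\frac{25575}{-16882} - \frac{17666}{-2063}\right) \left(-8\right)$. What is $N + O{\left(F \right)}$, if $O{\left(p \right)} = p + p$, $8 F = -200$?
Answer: $- \frac{1852593898}{17413783} \approx -106.39$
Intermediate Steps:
$F = -25$ ($F = \frac{1}{8} \left(-200\right) = -25$)
$O{\left(p \right)} = 2 p$
$N = - \frac{981904748}{17413783}$ ($N = \left(25575 \left(- \frac{1}{16882}\right) - - \frac{17666}{2063}\right) \left(-8\right) = \left(- \frac{25575}{16882} + \frac{17666}{2063}\right) \left(-8\right) = \frac{245476187}{34827566} \left(-8\right) = - \frac{981904748}{17413783} \approx -56.387$)
$N + O{\left(F \right)} = - \frac{981904748}{17413783} + 2 \left(-25\right) = - \frac{981904748}{17413783} - 50 = - \frac{1852593898}{17413783}$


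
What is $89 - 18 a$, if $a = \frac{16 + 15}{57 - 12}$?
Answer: $\frac{383}{5} \approx 76.6$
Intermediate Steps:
$a = \frac{31}{45} \approx 0.68889$
$89 - 18 a = 89 - \frac{62}{5} = \frac{383}{5}$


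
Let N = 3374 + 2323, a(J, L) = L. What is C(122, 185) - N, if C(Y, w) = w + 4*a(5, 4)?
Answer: -5496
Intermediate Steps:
N = 5697
C(Y, w) = 16 + w (C(Y, w) = w + 4*4 = w + 16 = 16 + w)
C(122, 185) - N = (16 + 185) - 1*5697 = 201 - 5697 = -5496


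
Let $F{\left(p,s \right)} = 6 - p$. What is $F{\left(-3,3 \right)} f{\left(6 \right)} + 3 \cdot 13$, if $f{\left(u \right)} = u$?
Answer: $93$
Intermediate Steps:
$F{\left(-3,3 \right)} f{\left(6 \right)} + 3 \cdot 13 = \left(6 - -3\right) 6 + 3 \cdot 13 = \left(6 + 3\right) 6 + 39 = 9 \cdot 6 + 39 = 54 + 39 = 93$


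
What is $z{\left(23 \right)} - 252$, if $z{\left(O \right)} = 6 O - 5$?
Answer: $-119$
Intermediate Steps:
$z{\left(O \right)} = -5 + 6 O$
$z{\left(23 \right)} - 252 = \left(-5 + 6 \cdot 23\right) - 252 = \left(-5 + 138\right) - 252 = 133 - 252 = -119$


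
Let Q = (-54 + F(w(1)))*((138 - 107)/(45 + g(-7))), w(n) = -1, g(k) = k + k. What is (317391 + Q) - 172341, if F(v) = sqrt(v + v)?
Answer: 144996 + I*sqrt(2) ≈ 1.45e+5 + 1.4142*I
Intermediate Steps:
g(k) = 2*k
F(v) = sqrt(2)*sqrt(v) (F(v) = sqrt(2*v) = sqrt(2)*sqrt(v))
Q = -54 + I*sqrt(2) (Q = (-54 + sqrt(2)*sqrt(-1))*((138 - 107)/(45 + 2*(-7))) = (-54 + sqrt(2)*I)*(31/(45 - 14)) = (-54 + I*sqrt(2))*(31/31) = (-54 + I*sqrt(2))*(31*(1/31)) = (-54 + I*sqrt(2))*1 = -54 + I*sqrt(2) ≈ -54.0 + 1.4142*I)
(317391 + Q) - 172341 = (317391 + (-54 + I*sqrt(2))) - 172341 = (317337 + I*sqrt(2)) - 172341 = 144996 + I*sqrt(2)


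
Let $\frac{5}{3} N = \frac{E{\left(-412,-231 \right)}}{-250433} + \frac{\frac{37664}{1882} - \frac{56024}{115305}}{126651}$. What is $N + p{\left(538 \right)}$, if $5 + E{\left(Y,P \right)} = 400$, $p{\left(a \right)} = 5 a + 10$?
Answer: $\frac{2212342076411089397569}{819386213350765575} \approx 2700.0$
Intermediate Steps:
$p{\left(a \right)} = 10 + 5 a$
$E{\left(Y,P \right)} = 395$ ($E{\left(Y,P \right)} = -5 + 400 = 395$)
$N = - \frac{699635977654931}{819386213350765575}$ ($N = \frac{3 \left(\frac{395}{-250433} + \frac{\frac{37664}{1882} - \frac{56024}{115305}}{126651}\right)}{5} = \frac{3 \left(395 \left(- \frac{1}{250433}\right) + \left(37664 \cdot \frac{1}{1882} - \frac{56024}{115305}\right) \frac{1}{126651}\right)}{5} = \frac{3 \left(- \frac{395}{250433} + \left(\frac{18832}{941} - \frac{56024}{115305}\right) \frac{1}{126651}\right)}{5} = \frac{3 \left(- \frac{395}{250433} + \frac{2118705176}{108502005} \cdot \frac{1}{126651}\right)}{5} = \frac{3 \left(- \frac{395}{250433} + \frac{302672168}{1963126776465}\right)}{5} = \frac{3}{5} \left(- \frac{699635977654931}{491631728010459345}\right) = - \frac{699635977654931}{819386213350765575} \approx -0.00085385$)
$N + p{\left(538 \right)} = - \frac{699635977654931}{819386213350765575} + \left(10 + 5 \cdot 538\right) = - \frac{699635977654931}{819386213350765575} + \left(10 + 2690\right) = - \frac{699635977654931}{819386213350765575} + 2700 = \frac{2212342076411089397569}{819386213350765575}$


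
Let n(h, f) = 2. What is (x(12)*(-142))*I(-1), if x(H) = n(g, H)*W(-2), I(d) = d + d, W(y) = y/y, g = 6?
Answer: 568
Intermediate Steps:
W(y) = 1
I(d) = 2*d
x(H) = 2 (x(H) = 2*1 = 2)
(x(12)*(-142))*I(-1) = (2*(-142))*(2*(-1)) = -284*(-2) = 568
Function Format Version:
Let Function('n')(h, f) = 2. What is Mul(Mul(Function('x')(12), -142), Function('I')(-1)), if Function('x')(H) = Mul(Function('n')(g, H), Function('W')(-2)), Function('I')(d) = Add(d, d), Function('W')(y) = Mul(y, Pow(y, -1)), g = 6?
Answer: 568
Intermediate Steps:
Function('W')(y) = 1
Function('I')(d) = Mul(2, d)
Function('x')(H) = 2 (Function('x')(H) = Mul(2, 1) = 2)
Mul(Mul(Function('x')(12), -142), Function('I')(-1)) = Mul(Mul(2, -142), Mul(2, -1)) = Mul(-284, -2) = 568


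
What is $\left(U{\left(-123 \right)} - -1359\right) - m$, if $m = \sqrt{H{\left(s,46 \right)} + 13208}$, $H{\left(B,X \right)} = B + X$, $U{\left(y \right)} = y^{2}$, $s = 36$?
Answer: $16488 - \sqrt{13290} \approx 16373.0$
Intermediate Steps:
$m = \sqrt{13290}$ ($m = \sqrt{\left(36 + 46\right) + 13208} = \sqrt{82 + 13208} = \sqrt{13290} \approx 115.28$)
$\left(U{\left(-123 \right)} - -1359\right) - m = \left(\left(-123\right)^{2} - -1359\right) - \sqrt{13290} = \left(15129 + 1359\right) - \sqrt{13290} = 16488 - \sqrt{13290}$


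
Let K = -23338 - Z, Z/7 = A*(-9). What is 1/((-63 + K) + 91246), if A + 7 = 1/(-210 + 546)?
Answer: 16/1078467 ≈ 1.4836e-5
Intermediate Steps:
A = -2351/336 (A = -7 + 1/(-210 + 546) = -7 + 1/336 = -2351/336 ≈ -6.9970)
Z = 7053/16 (Z = 7*(-2351/336*(-9)) = 7*(7053/112) = 7053/16 ≈ 440.81)
K = -380461/16 (K = -23338 - 1*7053/16 = -23338 - 7053/16 = -380461/16 ≈ -23779.)
1/((-63 + K) + 91246) = 1/((-63 - 380461/16) + 91246) = 1/(-381469/16 + 91246) = 1/(1078467/16) = 16/1078467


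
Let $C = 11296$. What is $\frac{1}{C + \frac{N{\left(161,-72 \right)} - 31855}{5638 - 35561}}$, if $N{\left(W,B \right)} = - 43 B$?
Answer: $\frac{29923}{338038967} \approx 8.8519 \cdot 10^{-5}$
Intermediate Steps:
$\frac{1}{C + \frac{N{\left(161,-72 \right)} - 31855}{5638 - 35561}} = \frac{1}{11296 + \frac{\left(-43\right) \left(-72\right) - 31855}{5638 - 35561}} = \frac{1}{11296 + \frac{3096 - 31855}{-29923}} = \frac{1}{11296 - - \frac{28759}{29923}} = \frac{1}{11296 + \frac{28759}{29923}} = \frac{1}{\frac{338038967}{29923}} = \frac{29923}{338038967}$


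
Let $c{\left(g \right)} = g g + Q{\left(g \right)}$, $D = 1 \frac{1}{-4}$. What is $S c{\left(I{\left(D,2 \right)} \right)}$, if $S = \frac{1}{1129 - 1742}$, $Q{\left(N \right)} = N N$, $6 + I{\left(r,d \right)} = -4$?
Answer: $- \frac{200}{613} \approx -0.32626$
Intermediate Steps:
$D = - \frac{1}{4}$ ($D = 1 \left(- \frac{1}{4}\right) = - \frac{1}{4} \approx -0.25$)
$I{\left(r,d \right)} = -10$ ($I{\left(r,d \right)} = -6 - 4 = -10$)
$Q{\left(N \right)} = N^{2}$
$S = - \frac{1}{613}$ ($S = \frac{1}{-613} = - \frac{1}{613} \approx -0.0016313$)
$c{\left(g \right)} = 2 g^{2}$ ($c{\left(g \right)} = g g + g^{2} = g^{2} + g^{2} = 2 g^{2}$)
$S c{\left(I{\left(D,2 \right)} \right)} = - \frac{2 \left(-10\right)^{2}}{613} = - \frac{2 \cdot 100}{613} = \left(- \frac{1}{613}\right) 200 = - \frac{200}{613}$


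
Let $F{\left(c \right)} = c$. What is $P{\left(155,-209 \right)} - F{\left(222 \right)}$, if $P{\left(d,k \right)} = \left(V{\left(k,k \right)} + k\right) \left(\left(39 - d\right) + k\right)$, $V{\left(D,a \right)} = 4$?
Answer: $66403$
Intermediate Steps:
$P{\left(d,k \right)} = \left(4 + k\right) \left(39 + k - d\right)$ ($P{\left(d,k \right)} = \left(4 + k\right) \left(\left(39 - d\right) + k\right) = \left(4 + k\right) \left(39 + k - d\right)$)
$P{\left(155,-209 \right)} - F{\left(222 \right)} = \left(156 + \left(-209\right)^{2} - 620 + 43 \left(-209\right) - 155 \left(-209\right)\right) - 222 = \left(156 + 43681 - 620 - 8987 + 32395\right) - 222 = 66625 - 222 = 66403$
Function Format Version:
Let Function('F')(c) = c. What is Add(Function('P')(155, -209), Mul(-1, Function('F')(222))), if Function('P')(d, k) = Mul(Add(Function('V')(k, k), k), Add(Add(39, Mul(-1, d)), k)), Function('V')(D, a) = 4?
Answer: 66403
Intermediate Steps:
Function('P')(d, k) = Mul(Add(4, k), Add(39, k, Mul(-1, d))) (Function('P')(d, k) = Mul(Add(4, k), Add(Add(39, Mul(-1, d)), k)) = Mul(Add(4, k), Add(39, k, Mul(-1, d))))
Add(Function('P')(155, -209), Mul(-1, Function('F')(222))) = Add(Add(156, Pow(-209, 2), Mul(-4, 155), Mul(43, -209), Mul(-1, 155, -209)), Mul(-1, 222)) = Add(Add(156, 43681, -620, -8987, 32395), -222) = Add(66625, -222) = 66403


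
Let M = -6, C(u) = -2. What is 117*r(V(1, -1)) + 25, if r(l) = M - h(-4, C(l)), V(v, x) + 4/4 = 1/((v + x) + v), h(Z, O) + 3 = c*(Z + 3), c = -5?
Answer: -911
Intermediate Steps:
h(Z, O) = -18 - 5*Z (h(Z, O) = -3 - 5*(Z + 3) = -3 - 5*(3 + Z) = -3 + (-15 - 5*Z) = -18 - 5*Z)
V(v, x) = -1 + 1/(x + 2*v) (V(v, x) = -1 + 1/((v + x) + v) = -1 + 1/(x + 2*v))
r(l) = -8 (r(l) = -6 - (-18 - 5*(-4)) = -6 - (-18 + 20) = -6 - 1*2 = -6 - 2 = -8)
117*r(V(1, -1)) + 25 = 117*(-8) + 25 = -936 + 25 = -911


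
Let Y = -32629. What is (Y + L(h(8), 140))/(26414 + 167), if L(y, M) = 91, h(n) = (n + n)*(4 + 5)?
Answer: -32538/26581 ≈ -1.2241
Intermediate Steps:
h(n) = 18*n (h(n) = (2*n)*9 = 18*n)
(Y + L(h(8), 140))/(26414 + 167) = (-32629 + 91)/(26414 + 167) = -32538/26581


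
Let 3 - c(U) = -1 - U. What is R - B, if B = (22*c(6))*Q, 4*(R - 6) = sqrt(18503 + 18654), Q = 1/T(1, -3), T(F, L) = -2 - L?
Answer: -214 + sqrt(37157)/4 ≈ -165.81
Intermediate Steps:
c(U) = 4 + U (c(U) = 3 - (-1 - U) = 3 + (1 + U) = 4 + U)
Q = 1 (Q = 1/(-2 - 1*(-3)) = 1/(-2 + 3) = 1/1 = 1)
R = 6 + sqrt(37157)/4 (R = 6 + sqrt(18503 + 18654)/4 = 6 + sqrt(37157)/4 ≈ 54.190)
B = 220 (B = (22*(4 + 6))*1 = (22*10)*1 = 220*1 = 220)
R - B = (6 + sqrt(37157)/4) - 1*220 = (6 + sqrt(37157)/4) - 220 = -214 + sqrt(37157)/4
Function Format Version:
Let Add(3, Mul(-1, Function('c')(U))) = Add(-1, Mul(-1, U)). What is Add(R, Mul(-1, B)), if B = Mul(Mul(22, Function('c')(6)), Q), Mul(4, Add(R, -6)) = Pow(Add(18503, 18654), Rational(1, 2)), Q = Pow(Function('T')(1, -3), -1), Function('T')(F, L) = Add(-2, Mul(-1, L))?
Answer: Add(-214, Mul(Rational(1, 4), Pow(37157, Rational(1, 2)))) ≈ -165.81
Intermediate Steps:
Function('c')(U) = Add(4, U) (Function('c')(U) = Add(3, Mul(-1, Add(-1, Mul(-1, U)))) = Add(3, Add(1, U)) = Add(4, U))
Q = 1 (Q = Pow(Add(-2, Mul(-1, -3)), -1) = Pow(Add(-2, 3), -1) = Pow(1, -1) = 1)
R = Add(6, Mul(Rational(1, 4), Pow(37157, Rational(1, 2)))) (R = Add(6, Mul(Rational(1, 4), Pow(Add(18503, 18654), Rational(1, 2)))) = Add(6, Mul(Rational(1, 4), Pow(37157, Rational(1, 2)))) ≈ 54.190)
B = 220 (B = Mul(Mul(22, Add(4, 6)), 1) = Mul(Mul(22, 10), 1) = Mul(220, 1) = 220)
Add(R, Mul(-1, B)) = Add(Add(6, Mul(Rational(1, 4), Pow(37157, Rational(1, 2)))), Mul(-1, 220)) = Add(Add(6, Mul(Rational(1, 4), Pow(37157, Rational(1, 2)))), -220) = Add(-214, Mul(Rational(1, 4), Pow(37157, Rational(1, 2))))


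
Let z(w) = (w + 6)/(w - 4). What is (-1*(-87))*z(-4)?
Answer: -87/4 ≈ -21.750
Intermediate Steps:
z(w) = (6 + w)/(-4 + w)
(-1*(-87))*z(-4) = (-1*(-87))*((6 - 4)/(-4 - 4)) = 87*(2/(-8)) = 87*(-⅛*2) = 87*(-¼) = -87/4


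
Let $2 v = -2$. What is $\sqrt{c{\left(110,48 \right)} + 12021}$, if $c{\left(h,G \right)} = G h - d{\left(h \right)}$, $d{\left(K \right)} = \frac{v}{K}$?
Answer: $\frac{7 \sqrt{4272290}}{110} \approx 131.53$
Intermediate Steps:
$v = -1$ ($v = \frac{1}{2} \left(-2\right) = -1$)
$d{\left(K \right)} = - \frac{1}{K}$
$c{\left(h,G \right)} = \frac{1}{h} + G h$ ($c{\left(h,G \right)} = G h - - \frac{1}{h} = G h + \frac{1}{h} = \frac{1}{h} + G h$)
$\sqrt{c{\left(110,48 \right)} + 12021} = \sqrt{\left(\frac{1}{110} + 48 \cdot 110\right) + 12021} = \sqrt{\left(\frac{1}{110} + 5280\right) + 12021} = \sqrt{\frac{580801}{110} + 12021} = \sqrt{\frac{1903111}{110}} = \frac{7 \sqrt{4272290}}{110}$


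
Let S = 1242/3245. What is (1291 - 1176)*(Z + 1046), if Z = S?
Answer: 78096776/649 ≈ 1.2033e+5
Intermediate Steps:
S = 1242/3245 (S = 1242*(1/3245) = 1242/3245 ≈ 0.38274)
Z = 1242/3245 ≈ 0.38274
(1291 - 1176)*(Z + 1046) = (1291 - 1176)*(1242/3245 + 1046) = 115*(3395512/3245) = 78096776/649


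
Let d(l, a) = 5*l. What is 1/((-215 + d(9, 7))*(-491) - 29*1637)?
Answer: 1/35997 ≈ 2.7780e-5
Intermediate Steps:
1/((-215 + d(9, 7))*(-491) - 29*1637) = 1/((-215 + 5*9)*(-491) - 29*1637) = 1/((-215 + 45)*(-491) - 47473) = 1/(-170*(-491) - 47473) = 1/(83470 - 47473) = 1/35997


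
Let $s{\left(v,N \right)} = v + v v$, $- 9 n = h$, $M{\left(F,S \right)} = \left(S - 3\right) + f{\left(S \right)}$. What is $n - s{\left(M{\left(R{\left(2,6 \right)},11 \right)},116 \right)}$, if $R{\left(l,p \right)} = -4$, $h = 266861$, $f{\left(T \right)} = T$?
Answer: $- \frac{270281}{9} \approx -30031.0$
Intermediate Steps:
$M{\left(F,S \right)} = -3 + 2 S$ ($M{\left(F,S \right)} = \left(S - 3\right) + S = \left(-3 + S\right) + S = -3 + 2 S$)
$n = - \frac{266861}{9}$ ($n = \left(- \frac{1}{9}\right) 266861 = - \frac{266861}{9} \approx -29651.0$)
$s{\left(v,N \right)} = v + v^{2}$
$n - s{\left(M{\left(R{\left(2,6 \right)},11 \right)},116 \right)} = - \frac{266861}{9} - \left(-3 + 2 \cdot 11\right) \left(1 + \left(-3 + 2 \cdot 11\right)\right) = - \frac{266861}{9} - \left(-3 + 22\right) \left(1 + \left(-3 + 22\right)\right) = - \frac{266861}{9} - 19 \left(1 + 19\right) = - \frac{266861}{9} - 19 \cdot 20 = - \frac{266861}{9} - 380 = - \frac{270281}{9}$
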